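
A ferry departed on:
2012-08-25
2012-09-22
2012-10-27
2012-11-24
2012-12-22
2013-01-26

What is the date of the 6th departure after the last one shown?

2013-07-27

These are Saturdays at 28- or 35-day spacing (28, 35, 28, 28, 35).
The pattern: 4th Saturday of the month.
4th Saturday of February 2013: 2013-02-23.
4th Saturday of March 2013: 2013-03-23.
4th Saturday of April 2013: 2013-04-27.
4th Saturday of May 2013: 2013-05-25.
4th Saturday of June 2013: 2013-06-22.
4th Saturday of July 2013: 2013-07-27.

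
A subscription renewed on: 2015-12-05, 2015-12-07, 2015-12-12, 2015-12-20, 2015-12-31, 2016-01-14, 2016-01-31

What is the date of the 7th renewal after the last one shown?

The spacing grows by 3 each time: 2, 5, 8, 11, 14, 17 days.
Next gap: 20 days. 2016-01-31 + 20 days = 2016-02-20.
Next gap: 23 days. 2016-02-20 + 23 days = 2016-03-14.
Next gap: 26 days. 2016-03-14 + 26 days = 2016-04-09.
Next gap: 29 days. 2016-04-09 + 29 days = 2016-05-08.
Next gap: 32 days. 2016-05-08 + 32 days = 2016-06-09.
Next gap: 35 days. 2016-06-09 + 35 days = 2016-07-14.
Next gap: 38 days. 2016-07-14 + 38 days = 2016-08-21.

2016-08-21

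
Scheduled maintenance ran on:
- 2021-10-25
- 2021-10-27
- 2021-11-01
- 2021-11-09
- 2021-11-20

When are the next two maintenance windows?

The spacing grows by 3 each time: 2, 5, 8, 11 days.
Next gap: 14 days. 2021-11-20 + 14 days = 2021-12-04.
Next gap: 17 days. 2021-12-04 + 17 days = 2021-12-21.

2021-12-04, 2021-12-21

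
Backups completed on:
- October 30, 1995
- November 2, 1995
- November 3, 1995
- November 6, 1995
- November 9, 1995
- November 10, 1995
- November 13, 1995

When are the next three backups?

November 16, 1995; November 17, 1995; November 20, 1995

The gap pattern 3, 1, 3, 3, 1, 3 repeats every 3 events.
These are the Mondays, Thursdays and Fridays of each week.
The following Thursday is November 16, 1995.
The following Friday is November 17, 1995.
Next Monday: November 20, 1995.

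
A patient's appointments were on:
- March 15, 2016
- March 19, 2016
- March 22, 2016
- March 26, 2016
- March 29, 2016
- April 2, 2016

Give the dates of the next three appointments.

Every event lands on a Tuesday or Saturday (gaps cycle 4, 3, 4, 3, 4).
So the schedule is: every Tuesday and Saturday.
Next Tuesday: April 5, 2016.
The following Saturday is April 9, 2016.
The following Tuesday is April 12, 2016.

April 5, 2016; April 9, 2016; April 12, 2016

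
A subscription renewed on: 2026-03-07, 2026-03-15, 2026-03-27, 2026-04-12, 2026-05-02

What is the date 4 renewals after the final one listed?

2026-08-30

Intervals are 8, 12, 16, 20 days — an arithmetic progression with common difference 4.
Next gap: 24 days. 2026-05-02 + 24 days = 2026-05-26.
Next gap: 28 days. 2026-05-26 + 28 days = 2026-06-23.
Next gap: 32 days. 2026-06-23 + 32 days = 2026-07-25.
Next gap: 36 days. 2026-07-25 + 36 days = 2026-08-30.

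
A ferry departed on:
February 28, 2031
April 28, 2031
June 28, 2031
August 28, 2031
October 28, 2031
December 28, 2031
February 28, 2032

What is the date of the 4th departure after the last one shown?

October 28, 2032

Gaps: 59, 61, 61, 61, 61, 62 days — not constant. Every event is on the 28th of the month.
Pattern: the 28th of every 2 months.
Next: April 2032 → April 28, 2032.
June 2032: June 28, 2032.
August 2032: August 28, 2032.
Next: October 2032 → October 28, 2032.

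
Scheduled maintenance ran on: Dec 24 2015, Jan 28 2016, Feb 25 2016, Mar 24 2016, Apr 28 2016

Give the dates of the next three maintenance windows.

May 26 2016, Jun 23 2016, Jul 28 2016

Gaps: 35, 28, 28, 35 days — a mix of 28 and 35. Every date is a Thursday.
Each is the 4th Thursday of its month.
May 2016 — 4th Thursday is May 26 2016.
June 2016 — 4th Thursday is Jun 23 2016.
July 2016 — 4th Thursday is Jul 28 2016.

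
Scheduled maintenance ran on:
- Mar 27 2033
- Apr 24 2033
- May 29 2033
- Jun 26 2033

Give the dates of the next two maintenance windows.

Jul 31 2033, Aug 28 2033

All Sundays; the gaps (28, 35, 28) vary with month length.
This is the last Sunday of each month.
Last Sunday of July 2033: Jul 31 2033.
Last Sunday of August 2033: Aug 28 2033.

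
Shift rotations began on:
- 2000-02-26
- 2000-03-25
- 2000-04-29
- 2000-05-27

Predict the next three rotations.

All Saturdays; the gaps (28, 35, 28) vary with month length.
This is the last Saturday of each month.
Last Saturday of June 2000: 2000-06-24.
July 2000 ends with Saturday 2000-07-29.
August 2000 ends with Saturday 2000-08-26.

2000-06-24, 2000-07-29, 2000-08-26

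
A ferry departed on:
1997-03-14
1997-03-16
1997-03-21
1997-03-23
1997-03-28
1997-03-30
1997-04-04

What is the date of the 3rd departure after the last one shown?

Gaps: 2, 5, 2, 5, 2, 5 days — not constant, but cyclic with period 2.
The events fall on every Friday and Sunday.
Next Sunday: 1997-04-06.
The following Friday is 1997-04-11.
Next Sunday: 1997-04-13.

1997-04-13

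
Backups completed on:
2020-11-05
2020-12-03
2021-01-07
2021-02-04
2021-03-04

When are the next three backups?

All dates are Thursdays, 28, 35, 28, 28 days apart.
Specifically, the 1st Thursday of each month.
1st Thursday of April 2021: 2021-04-01.
1st Thursday of May 2021: 2021-05-06.
June 2021 — 1st Thursday is 2021-06-03.

2021-04-01, 2021-05-06, 2021-06-03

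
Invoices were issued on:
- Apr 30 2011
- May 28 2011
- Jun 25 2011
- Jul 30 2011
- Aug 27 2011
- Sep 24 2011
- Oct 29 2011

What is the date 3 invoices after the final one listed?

Jan 28 2012

Every date is a Saturday; gaps 28, 28, 35, 28, 28, 35 days.
Each is the last Saturday of its month (at least one falls on the 29th or later, ruling out '4th Saturday').
Last Saturday of November 2011: Nov 26 2011.
December 2011 ends with Saturday Dec 31 2011.
Last Saturday of January 2012: Jan 28 2012.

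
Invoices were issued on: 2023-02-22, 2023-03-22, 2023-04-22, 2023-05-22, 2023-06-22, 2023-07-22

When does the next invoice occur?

2023-08-22

The day-of-month is always 22 (28, 31, 30, 31, 30 days between events).
So this recurs on the 22nd of each month.
August 2023: 2023-08-22.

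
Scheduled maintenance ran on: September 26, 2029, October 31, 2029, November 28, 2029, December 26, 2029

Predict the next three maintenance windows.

These are Wednesdays with 35, 28, 28-day gaps.
Each is the final Wednesday of its month — October 31, 2029 is past the 28th, so '4th Wednesday' doesn't fit.
January 2030 ends with Wednesday January 30, 2030.
Last Wednesday of February 2030: February 27, 2030.
Last Wednesday of March 2030: March 27, 2030.

January 30, 2030; February 27, 2030; March 27, 2030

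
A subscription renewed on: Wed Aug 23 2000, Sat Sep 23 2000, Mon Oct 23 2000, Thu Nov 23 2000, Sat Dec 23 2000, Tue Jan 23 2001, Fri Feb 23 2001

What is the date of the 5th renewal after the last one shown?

Each date is the 23rd; the gaps (31, 30, 31, 30, 31, 31) track the month lengths.
The rule is the 23rd of each month.
March 2001: Fri Mar 23 2001.
April 2001: Mon Apr 23 2001.
Next: May 2001 → Wed May 23 2001.
Next: June 2001 → Sat Jun 23 2001.
Next: July 2001 → Mon Jul 23 2001.

Mon Jul 23 2001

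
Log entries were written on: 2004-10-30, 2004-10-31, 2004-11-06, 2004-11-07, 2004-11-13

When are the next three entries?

2004-11-14, 2004-11-20, 2004-11-21

Every event lands on a Saturday or Sunday (gaps cycle 1, 6, 1, 6).
So the schedule is: every Saturday and Sunday.
Next Sunday: 2004-11-14.
Next Saturday: 2004-11-20.
The following Sunday is 2004-11-21.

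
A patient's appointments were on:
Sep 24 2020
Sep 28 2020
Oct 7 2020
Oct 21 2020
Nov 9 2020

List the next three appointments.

Dec 3 2020, Jan 1 2021, Feb 4 2021

The spacing grows by 5 each time: 4, 9, 14, 19 days.
Next gap: 24 days. Nov 9 2020 + 24 days = Dec 3 2020.
Next gap: 29 days. Dec 3 2020 + 29 days = Jan 1 2021.
Next gap: 34 days. Jan 1 2021 + 34 days = Feb 4 2021.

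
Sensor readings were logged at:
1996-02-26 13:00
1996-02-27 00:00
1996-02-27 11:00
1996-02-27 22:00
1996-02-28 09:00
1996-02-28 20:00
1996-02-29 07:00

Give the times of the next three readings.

The interval is a steady 11 hours (11, 11, 11, 11, 11, 11).
1996-02-29 07:00 + 11 h = 1996-02-29 18:00.
1996-02-29 18:00 + 11 h = 1996-03-01 05:00.
1996-03-01 05:00 + 11 h = 1996-03-01 16:00.

1996-02-29 18:00, 1996-03-01 05:00, 1996-03-01 16:00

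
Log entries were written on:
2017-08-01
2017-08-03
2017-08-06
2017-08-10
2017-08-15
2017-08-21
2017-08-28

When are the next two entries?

Intervals are 2, 3, 4, 5, 6, 7 days — an arithmetic progression with common difference 1.
Next gap: 8 days. 2017-08-28 + 8 days = 2017-09-05.
Next gap: 9 days. 2017-09-05 + 9 days = 2017-09-14.

2017-09-05, 2017-09-14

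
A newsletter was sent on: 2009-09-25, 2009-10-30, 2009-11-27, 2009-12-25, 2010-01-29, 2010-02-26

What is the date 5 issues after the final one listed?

These are Fridays with 35, 28, 28, 35, 28-day gaps.
Each is the final Friday of its month — 2009-10-30 is past the 28th, so '4th Friday' doesn't fit.
March 2010 ends with Friday 2010-03-26.
April 2010 ends with Friday 2010-04-30.
May 2010 ends with Friday 2010-05-28.
Last Friday of June 2010: 2010-06-25.
July 2010 ends with Friday 2010-07-30.

2010-07-30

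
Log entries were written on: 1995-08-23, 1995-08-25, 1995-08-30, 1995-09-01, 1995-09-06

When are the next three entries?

1995-09-08, 1995-09-13, 1995-09-15

Every event lands on a Wednesday or Friday (gaps cycle 2, 5, 2, 5).
So the schedule is: every Wednesday and Friday.
The following Friday is 1995-09-08.
Next Wednesday: 1995-09-13.
The following Friday is 1995-09-15.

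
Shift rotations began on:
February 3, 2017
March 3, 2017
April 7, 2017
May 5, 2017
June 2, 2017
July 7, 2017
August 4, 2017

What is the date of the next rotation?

These are Fridays at 28- or 35-day spacing (28, 35, 28, 28, 35, 28).
The pattern: 1st Friday of the month.
1st Friday of September 2017: September 1, 2017.

September 1, 2017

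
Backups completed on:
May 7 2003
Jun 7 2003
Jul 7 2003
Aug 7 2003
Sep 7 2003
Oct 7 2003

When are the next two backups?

Each date is the 7th; the gaps (31, 30, 31, 31, 30) track the month lengths.
The rule is the 7th of each month.
Next: November 2003 → Nov 7 2003.
Next: December 2003 → Dec 7 2003.

Nov 7 2003, Dec 7 2003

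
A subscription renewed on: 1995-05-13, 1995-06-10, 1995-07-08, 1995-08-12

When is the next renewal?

These are Saturdays at 28- or 35-day spacing (28, 28, 35).
The pattern: 2nd Saturday of the month.
September 1995 — 2nd Saturday is 1995-09-09.

1995-09-09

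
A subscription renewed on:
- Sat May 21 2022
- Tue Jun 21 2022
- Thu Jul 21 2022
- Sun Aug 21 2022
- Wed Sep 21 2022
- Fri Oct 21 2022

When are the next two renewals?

Mon Nov 21 2022, Wed Dec 21 2022

Gaps: 31, 30, 31, 31, 30 days — not constant. Every event is on the 21st of the month.
Pattern: the 21st of each month.
November 2022: Mon Nov 21 2022.
Next: December 2022 → Wed Dec 21 2022.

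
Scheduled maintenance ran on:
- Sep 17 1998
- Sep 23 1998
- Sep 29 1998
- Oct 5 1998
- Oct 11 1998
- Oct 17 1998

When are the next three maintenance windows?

Gaps between consecutive events: 6, 6, 6, 6, 6 days — a constant 6-day interval.
Oct 17 1998 + 6 days = Oct 23 1998.
Oct 23 1998 + 6 days = Oct 29 1998.
Oct 29 1998 + 6 days = Nov 4 1998.

Oct 23 1998, Oct 29 1998, Nov 4 1998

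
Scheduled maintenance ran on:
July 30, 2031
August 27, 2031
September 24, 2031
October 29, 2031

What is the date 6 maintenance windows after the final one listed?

Every date is a Wednesday; gaps 28, 28, 35 days.
Each is the last Wednesday of its month (at least one falls on the 29th or later, ruling out '4th Wednesday').
Last Wednesday of November 2031: November 26, 2031.
Last Wednesday of December 2031: December 31, 2031.
January 2032 ends with Wednesday January 28, 2032.
Last Wednesday of February 2032: February 25, 2032.
March 2032 ends with Wednesday March 31, 2032.
April 2032 ends with Wednesday April 28, 2032.

April 28, 2032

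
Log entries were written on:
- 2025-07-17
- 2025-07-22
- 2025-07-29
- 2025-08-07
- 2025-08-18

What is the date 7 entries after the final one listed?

Gaps: 5, 7, 9, 11 days — each gap is 2 larger than the previous one.
Next gap: 13 days. 2025-08-18 + 13 days = 2025-08-31.
Next gap: 15 days. 2025-08-31 + 15 days = 2025-09-15.
Next gap: 17 days. 2025-09-15 + 17 days = 2025-10-02.
Next gap: 19 days. 2025-10-02 + 19 days = 2025-10-21.
Next gap: 21 days. 2025-10-21 + 21 days = 2025-11-11.
Next gap: 23 days. 2025-11-11 + 23 days = 2025-12-04.
Next gap: 25 days. 2025-12-04 + 25 days = 2025-12-29.

2025-12-29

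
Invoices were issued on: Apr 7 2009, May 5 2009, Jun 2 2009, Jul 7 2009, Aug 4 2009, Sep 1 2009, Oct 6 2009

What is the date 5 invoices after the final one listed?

Mar 2 2010

These are Tuesdays at 28- or 35-day spacing (28, 28, 35, 28, 28, 35).
The pattern: 1st Tuesday of the month.
November 2009 — 1st Tuesday is Nov 3 2009.
December 2009 — 1st Tuesday is Dec 1 2009.
1st Tuesday of January 2010: Jan 5 2010.
February 2010 — 1st Tuesday is Feb 2 2010.
March 2010 — 1st Tuesday is Mar 2 2010.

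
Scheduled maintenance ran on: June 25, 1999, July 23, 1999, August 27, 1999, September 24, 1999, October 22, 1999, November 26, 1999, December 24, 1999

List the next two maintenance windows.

January 28, 2000; February 25, 2000

These are Fridays at 28- or 35-day spacing (28, 35, 28, 28, 35, 28).
The pattern: 4th Friday of the month.
January 2000 — 4th Friday is January 28, 2000.
February 2000 — 4th Friday is February 25, 2000.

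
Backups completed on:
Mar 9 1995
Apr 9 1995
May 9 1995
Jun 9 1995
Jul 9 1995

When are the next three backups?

Gaps: 31, 30, 31, 30 days — not constant. Every event is on the 9th of the month.
Pattern: the 9th of each month.
Next: August 1995 → Aug 9 1995.
Next: September 1995 → Sep 9 1995.
Next: October 1995 → Oct 9 1995.

Aug 9 1995, Sep 9 1995, Oct 9 1995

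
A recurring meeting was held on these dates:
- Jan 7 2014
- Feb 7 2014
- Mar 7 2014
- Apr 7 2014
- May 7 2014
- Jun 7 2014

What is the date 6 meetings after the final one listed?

Dec 7 2014

Gaps: 31, 28, 31, 30, 31 days — not constant. Every event is on the 7th of the month.
Pattern: the 7th of each month.
Next: July 2014 → Jul 7 2014.
Next: August 2014 → Aug 7 2014.
September 2014: Sep 7 2014.
October 2014: Oct 7 2014.
Next: November 2014 → Nov 7 2014.
Next: December 2014 → Dec 7 2014.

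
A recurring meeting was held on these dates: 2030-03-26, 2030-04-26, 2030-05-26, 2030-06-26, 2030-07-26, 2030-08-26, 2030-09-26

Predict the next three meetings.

2030-10-26, 2030-11-26, 2030-12-26

The day-of-month is always 26 (31, 30, 31, 30, 31, 31 days between events).
So this recurs on the 26th of each month.
October 2030: 2030-10-26.
November 2030: 2030-11-26.
Next: December 2030 → 2030-12-26.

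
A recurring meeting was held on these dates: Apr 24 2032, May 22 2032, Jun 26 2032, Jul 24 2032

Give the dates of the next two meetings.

Gaps: 28, 35, 28 days — a mix of 28 and 35. Every date is a Saturday.
Each is the 4th Saturday of its month.
August 2032 — 4th Saturday is Aug 28 2032.
4th Saturday of September 2032: Sep 25 2032.

Aug 28 2032, Sep 25 2032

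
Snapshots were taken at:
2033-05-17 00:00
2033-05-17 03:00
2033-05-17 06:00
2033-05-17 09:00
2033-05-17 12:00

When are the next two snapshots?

Gaps: 3, 3, 3, 3 hours — each event is 3 hours after the previous one.
2033-05-17 12:00 + 3 h = 2033-05-17 15:00.
2033-05-17 15:00 + 3 h = 2033-05-17 18:00.

2033-05-17 15:00, 2033-05-17 18:00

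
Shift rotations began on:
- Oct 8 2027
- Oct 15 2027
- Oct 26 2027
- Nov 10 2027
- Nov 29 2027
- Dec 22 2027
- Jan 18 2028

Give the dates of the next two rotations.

Feb 18 2028, Mar 24 2028

Gaps: 7, 11, 15, 19, 23, 27 days — each gap is 4 larger than the previous one.
Next gap: 31 days. Jan 18 2028 + 31 days = Feb 18 2028.
Next gap: 35 days. Feb 18 2028 + 35 days = Mar 24 2028.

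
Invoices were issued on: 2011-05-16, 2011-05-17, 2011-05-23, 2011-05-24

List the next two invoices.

2011-05-30, 2011-05-31

The gap pattern 1, 6, 1 repeats every 2 events.
These are the Mondays and Tuesdays of each week.
Next Monday: 2011-05-30.
Next Tuesday: 2011-05-31.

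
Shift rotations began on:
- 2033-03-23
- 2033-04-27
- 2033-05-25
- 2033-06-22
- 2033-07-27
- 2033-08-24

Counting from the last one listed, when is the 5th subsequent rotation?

2034-01-25

All dates are Wednesdays, 35, 28, 28, 35, 28 days apart.
Specifically, the 4th Wednesday of each month.
4th Wednesday of September 2033: 2033-09-28.
4th Wednesday of October 2033: 2033-10-26.
4th Wednesday of November 2033: 2033-11-23.
4th Wednesday of December 2033: 2033-12-28.
4th Wednesday of January 2034: 2034-01-25.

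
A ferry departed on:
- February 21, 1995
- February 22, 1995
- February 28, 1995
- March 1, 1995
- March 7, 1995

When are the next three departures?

March 8, 1995; March 14, 1995; March 15, 1995

The gap pattern 1, 6, 1, 6 repeats every 2 events.
These are the Tuesdays and Wednesdays of each week.
The following Wednesday is March 8, 1995.
The following Tuesday is March 14, 1995.
Next Wednesday: March 15, 1995.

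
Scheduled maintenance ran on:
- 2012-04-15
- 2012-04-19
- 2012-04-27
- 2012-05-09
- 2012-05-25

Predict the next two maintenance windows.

Intervals are 4, 8, 12, 16 days — an arithmetic progression with common difference 4.
Next gap: 20 days. 2012-05-25 + 20 days = 2012-06-14.
Next gap: 24 days. 2012-06-14 + 24 days = 2012-07-08.

2012-06-14, 2012-07-08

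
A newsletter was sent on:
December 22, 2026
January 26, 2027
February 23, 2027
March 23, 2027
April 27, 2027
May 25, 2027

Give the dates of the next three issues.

Gaps: 35, 28, 28, 35, 28 days — a mix of 28 and 35. Every date is a Tuesday.
Each is the 4th Tuesday of its month.
4th Tuesday of June 2027: June 22, 2027.
July 2027 — 4th Tuesday is July 27, 2027.
4th Tuesday of August 2027: August 24, 2027.

June 22, 2027; July 27, 2027; August 24, 2027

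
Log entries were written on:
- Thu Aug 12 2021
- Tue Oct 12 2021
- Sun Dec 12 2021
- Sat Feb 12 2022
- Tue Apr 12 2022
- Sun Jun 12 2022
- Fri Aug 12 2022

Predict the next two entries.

Wed Oct 12 2022, Mon Dec 12 2022

The day-of-month is always 12 (61, 61, 62, 59, 61, 61 days between events).
So this recurs on the 12th of every 2 months.
Next: October 2022 → Wed Oct 12 2022.
December 2022: Mon Dec 12 2022.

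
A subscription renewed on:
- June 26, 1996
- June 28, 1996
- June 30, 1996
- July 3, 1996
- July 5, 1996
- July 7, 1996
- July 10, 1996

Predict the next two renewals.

The gap pattern 2, 2, 3, 2, 2, 3 repeats every 3 events.
These are the Wednesdays, Fridays and Sundays of each week.
The following Friday is July 12, 1996.
Next Sunday: July 14, 1996.

July 12, 1996; July 14, 1996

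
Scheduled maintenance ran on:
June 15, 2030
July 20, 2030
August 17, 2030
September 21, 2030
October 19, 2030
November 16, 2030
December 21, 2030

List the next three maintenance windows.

These are Saturdays at 28- or 35-day spacing (35, 28, 35, 28, 28, 35).
The pattern: 3rd Saturday of the month.
January 2031 — 3rd Saturday is January 18, 2031.
February 2031 — 3rd Saturday is February 15, 2031.
3rd Saturday of March 2031: March 15, 2031.

January 18, 2031; February 15, 2031; March 15, 2031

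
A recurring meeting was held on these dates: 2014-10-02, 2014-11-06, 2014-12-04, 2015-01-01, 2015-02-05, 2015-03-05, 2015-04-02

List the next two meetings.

2015-05-07, 2015-06-04

Gaps: 35, 28, 28, 35, 28, 28 days — a mix of 28 and 35. Every date is a Thursday.
Each is the 1st Thursday of its month.
May 2015 — 1st Thursday is 2015-05-07.
June 2015 — 1st Thursday is 2015-06-04.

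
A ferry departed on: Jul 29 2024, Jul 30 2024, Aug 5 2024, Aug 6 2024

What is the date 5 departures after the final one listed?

Aug 26 2024

Gaps: 1, 6, 1 days — not constant, but cyclic with period 2.
The events fall on every Monday and Tuesday.
The following Monday is Aug 12 2024.
Next Tuesday: Aug 13 2024.
Next Monday: Aug 19 2024.
The following Tuesday is Aug 20 2024.
Next Monday: Aug 26 2024.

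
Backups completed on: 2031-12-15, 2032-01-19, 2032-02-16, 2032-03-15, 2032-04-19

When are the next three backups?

2032-05-17, 2032-06-21, 2032-07-19

All dates are Mondays, 35, 28, 28, 35 days apart.
Specifically, the 3rd Monday of each month.
3rd Monday of May 2032: 2032-05-17.
June 2032 — 3rd Monday is 2032-06-21.
July 2032 — 3rd Monday is 2032-07-19.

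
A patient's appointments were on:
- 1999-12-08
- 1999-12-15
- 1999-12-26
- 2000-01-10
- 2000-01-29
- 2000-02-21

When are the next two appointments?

Intervals are 7, 11, 15, 19, 23 days — an arithmetic progression with common difference 4.
Next gap: 27 days. 2000-02-21 + 27 days = 2000-03-19.
Next gap: 31 days. 2000-03-19 + 31 days = 2000-04-19.

2000-03-19, 2000-04-19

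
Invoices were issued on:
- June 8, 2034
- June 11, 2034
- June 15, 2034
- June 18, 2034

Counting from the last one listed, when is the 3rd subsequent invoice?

The gap pattern 3, 4, 3 repeats every 2 events.
These are the Thursdays and Sundays of each week.
The following Thursday is June 22, 2034.
Next Sunday: June 25, 2034.
Next Thursday: June 29, 2034.

June 29, 2034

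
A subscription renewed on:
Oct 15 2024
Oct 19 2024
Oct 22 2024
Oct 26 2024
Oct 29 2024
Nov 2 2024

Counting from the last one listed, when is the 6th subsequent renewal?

The gap pattern 4, 3, 4, 3, 4 repeats every 2 events.
These are the Tuesdays and Saturdays of each week.
Next Tuesday: Nov 5 2024.
Next Saturday: Nov 9 2024.
Next Tuesday: Nov 12 2024.
The following Saturday is Nov 16 2024.
The following Tuesday is Nov 19 2024.
The following Saturday is Nov 23 2024.

Nov 23 2024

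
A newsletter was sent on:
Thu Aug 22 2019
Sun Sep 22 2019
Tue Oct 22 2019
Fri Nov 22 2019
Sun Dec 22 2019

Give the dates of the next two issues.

Gaps: 31, 30, 31, 30 days — not constant. Every event is on the 22nd of the month.
Pattern: the 22nd of each month.
January 2020: Wed Jan 22 2020.
Next: February 2020 → Sat Feb 22 2020.

Wed Jan 22 2020, Sat Feb 22 2020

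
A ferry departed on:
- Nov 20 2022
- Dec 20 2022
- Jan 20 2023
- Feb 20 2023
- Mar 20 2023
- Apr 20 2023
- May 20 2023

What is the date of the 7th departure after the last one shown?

The day-of-month is always 20 (30, 31, 31, 28, 31, 30 days between events).
So this recurs on the 20th of each month.
Next: June 2023 → Jun 20 2023.
Next: July 2023 → Jul 20 2023.
August 2023: Aug 20 2023.
Next: September 2023 → Sep 20 2023.
October 2023: Oct 20 2023.
Next: November 2023 → Nov 20 2023.
Next: December 2023 → Dec 20 2023.

Dec 20 2023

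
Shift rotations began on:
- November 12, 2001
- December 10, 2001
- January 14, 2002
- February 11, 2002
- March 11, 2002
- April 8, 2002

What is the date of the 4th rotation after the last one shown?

Gaps: 28, 35, 28, 28, 28 days — a mix of 28 and 35. Every date is a Monday.
Each is the 2nd Monday of its month.
May 2002 — 2nd Monday is May 13, 2002.
2nd Monday of June 2002: June 10, 2002.
2nd Monday of July 2002: July 8, 2002.
August 2002 — 2nd Monday is August 12, 2002.

August 12, 2002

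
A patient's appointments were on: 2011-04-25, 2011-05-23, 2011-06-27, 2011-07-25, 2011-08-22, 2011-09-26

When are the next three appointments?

2011-10-24, 2011-11-28, 2011-12-26

All dates are Mondays, 28, 35, 28, 28, 35 days apart.
Specifically, the 4th Monday of each month.
October 2011 — 4th Monday is 2011-10-24.
November 2011 — 4th Monday is 2011-11-28.
December 2011 — 4th Monday is 2011-12-26.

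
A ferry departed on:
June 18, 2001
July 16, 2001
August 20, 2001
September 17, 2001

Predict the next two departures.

October 15, 2001; November 19, 2001

Gaps: 28, 35, 28 days — a mix of 28 and 35. Every date is a Monday.
Each is the 3rd Monday of its month.
October 2001 — 3rd Monday is October 15, 2001.
November 2001 — 3rd Monday is November 19, 2001.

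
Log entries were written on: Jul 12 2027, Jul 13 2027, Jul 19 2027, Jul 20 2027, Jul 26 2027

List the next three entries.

Jul 27 2027, Aug 2 2027, Aug 3 2027

The gap pattern 1, 6, 1, 6 repeats every 2 events.
These are the Mondays and Tuesdays of each week.
Next Tuesday: Jul 27 2027.
The following Monday is Aug 2 2027.
Next Tuesday: Aug 3 2027.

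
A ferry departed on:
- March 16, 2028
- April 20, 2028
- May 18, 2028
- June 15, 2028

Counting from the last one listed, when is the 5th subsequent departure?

November 16, 2028

Gaps: 35, 28, 28 days — a mix of 28 and 35. Every date is a Thursday.
Each is the 3rd Thursday of its month.
3rd Thursday of July 2028: July 20, 2028.
3rd Thursday of August 2028: August 17, 2028.
3rd Thursday of September 2028: September 21, 2028.
3rd Thursday of October 2028: October 19, 2028.
3rd Thursday of November 2028: November 16, 2028.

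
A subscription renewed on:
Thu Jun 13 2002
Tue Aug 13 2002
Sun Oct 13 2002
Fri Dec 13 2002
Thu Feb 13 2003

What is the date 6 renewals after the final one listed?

Fri Feb 13 2004

Each date is the 13th; the gaps (61, 61, 61, 62) track the month lengths.
The rule is the 13th of every 2 months.
April 2003: Sun Apr 13 2003.
June 2003: Fri Jun 13 2003.
Next: August 2003 → Wed Aug 13 2003.
October 2003: Mon Oct 13 2003.
Next: December 2003 → Sat Dec 13 2003.
Next: February 2004 → Fri Feb 13 2004.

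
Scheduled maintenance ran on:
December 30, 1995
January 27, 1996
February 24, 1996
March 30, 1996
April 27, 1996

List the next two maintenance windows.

May 25, 1996; June 29, 1996

All Saturdays; the gaps (28, 28, 35, 28) vary with month length.
This is the last Saturday of each month.
Last Saturday of May 1996: May 25, 1996.
Last Saturday of June 1996: June 29, 1996.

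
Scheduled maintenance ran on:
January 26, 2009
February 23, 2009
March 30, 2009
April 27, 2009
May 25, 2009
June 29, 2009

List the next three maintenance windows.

July 27, 2009; August 31, 2009; September 28, 2009

All Mondays; the gaps (28, 35, 28, 28, 35) vary with month length.
This is the last Monday of each month.
Last Monday of July 2009: July 27, 2009.
August 2009 ends with Monday August 31, 2009.
September 2009 ends with Monday September 28, 2009.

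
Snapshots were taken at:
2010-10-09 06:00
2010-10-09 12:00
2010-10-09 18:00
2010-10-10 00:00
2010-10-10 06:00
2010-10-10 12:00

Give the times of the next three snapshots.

Spacing: 6, 6, 6, 6, 6 h — constant 6 h.
2010-10-10 12:00 + 6 h = 2010-10-10 18:00.
2010-10-10 18:00 + 6 h = 2010-10-11 00:00.
2010-10-11 00:00 + 6 h = 2010-10-11 06:00.

2010-10-10 18:00, 2010-10-11 00:00, 2010-10-11 06:00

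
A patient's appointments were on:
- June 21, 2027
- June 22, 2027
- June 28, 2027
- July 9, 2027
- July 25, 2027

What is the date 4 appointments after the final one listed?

Intervals are 1, 6, 11, 16 days — an arithmetic progression with common difference 5.
Next gap: 21 days. July 25, 2027 + 21 days = August 15, 2027.
Next gap: 26 days. August 15, 2027 + 26 days = September 10, 2027.
Next gap: 31 days. September 10, 2027 + 31 days = October 11, 2027.
Next gap: 36 days. October 11, 2027 + 36 days = November 16, 2027.

November 16, 2027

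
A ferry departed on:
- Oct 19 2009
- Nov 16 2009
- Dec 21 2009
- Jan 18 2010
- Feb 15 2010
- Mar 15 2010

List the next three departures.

All dates are Mondays, 28, 35, 28, 28, 28 days apart.
Specifically, the 3rd Monday of each month.
3rd Monday of April 2010: Apr 19 2010.
3rd Monday of May 2010: May 17 2010.
June 2010 — 3rd Monday is Jun 21 2010.

Apr 19 2010, May 17 2010, Jun 21 2010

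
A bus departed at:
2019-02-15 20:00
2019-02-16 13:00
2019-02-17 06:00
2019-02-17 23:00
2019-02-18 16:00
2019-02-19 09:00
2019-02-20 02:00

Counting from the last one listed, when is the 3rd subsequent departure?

2019-02-22 05:00

Spacing: 17, 17, 17, 17, 17, 17 h — constant 17 h.
2019-02-20 02:00 + 17 h = 2019-02-20 19:00.
2019-02-20 19:00 + 17 h = 2019-02-21 12:00.
2019-02-21 12:00 + 17 h = 2019-02-22 05:00.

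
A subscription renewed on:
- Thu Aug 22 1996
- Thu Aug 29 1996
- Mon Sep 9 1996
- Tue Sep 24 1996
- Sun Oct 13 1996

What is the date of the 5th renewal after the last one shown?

Gaps: 7, 11, 15, 19 days — each gap is 4 larger than the previous one.
Next gap: 23 days. Sun Oct 13 1996 + 23 days = Tue Nov 5 1996.
Next gap: 27 days. Tue Nov 5 1996 + 27 days = Mon Dec 2 1996.
Next gap: 31 days. Mon Dec 2 1996 + 31 days = Thu Jan 2 1997.
Next gap: 35 days. Thu Jan 2 1997 + 35 days = Thu Feb 6 1997.
Next gap: 39 days. Thu Feb 6 1997 + 39 days = Mon Mar 17 1997.

Mon Mar 17 1997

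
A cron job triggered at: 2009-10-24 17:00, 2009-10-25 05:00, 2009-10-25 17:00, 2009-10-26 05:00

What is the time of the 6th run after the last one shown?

The interval is a steady 12 hours (12, 12, 12).
2009-10-26 05:00 + 12 h = 2009-10-26 17:00.
2009-10-26 17:00 + 12 h = 2009-10-27 05:00.
2009-10-27 05:00 + 12 h = 2009-10-27 17:00.
2009-10-27 17:00 + 12 h = 2009-10-28 05:00.
2009-10-28 05:00 + 12 h = 2009-10-28 17:00.
2009-10-28 17:00 + 12 h = 2009-10-29 05:00.

2009-10-29 05:00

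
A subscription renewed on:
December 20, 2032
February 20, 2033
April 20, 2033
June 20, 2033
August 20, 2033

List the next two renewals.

October 20, 2033; December 20, 2033

Each date is the 20th; the gaps (62, 59, 61, 61) track the month lengths.
The rule is the 20th of every 2 months.
October 2033: October 20, 2033.
December 2033: December 20, 2033.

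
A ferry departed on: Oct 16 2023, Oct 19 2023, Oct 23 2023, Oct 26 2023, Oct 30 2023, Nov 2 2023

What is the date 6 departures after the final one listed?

Nov 23 2023

Every event lands on a Monday or Thursday (gaps cycle 3, 4, 3, 4, 3).
So the schedule is: every Monday and Thursday.
The following Monday is Nov 6 2023.
The following Thursday is Nov 9 2023.
Next Monday: Nov 13 2023.
The following Thursday is Nov 16 2023.
Next Monday: Nov 20 2023.
The following Thursday is Nov 23 2023.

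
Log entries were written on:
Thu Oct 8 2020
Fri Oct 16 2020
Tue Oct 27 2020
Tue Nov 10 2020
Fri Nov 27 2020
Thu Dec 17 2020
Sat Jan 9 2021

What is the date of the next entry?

Gaps: 8, 11, 14, 17, 20, 23 days — each gap is 3 larger than the previous one.
Next gap: 26 days. Sat Jan 9 2021 + 26 days = Thu Feb 4 2021.

Thu Feb 4 2021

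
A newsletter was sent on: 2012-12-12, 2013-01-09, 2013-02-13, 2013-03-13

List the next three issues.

2013-04-10, 2013-05-08, 2013-06-12

Gaps: 28, 35, 28 days — a mix of 28 and 35. Every date is a Wednesday.
Each is the 2nd Wednesday of its month.
April 2013 — 2nd Wednesday is 2013-04-10.
2nd Wednesday of May 2013: 2013-05-08.
June 2013 — 2nd Wednesday is 2013-06-12.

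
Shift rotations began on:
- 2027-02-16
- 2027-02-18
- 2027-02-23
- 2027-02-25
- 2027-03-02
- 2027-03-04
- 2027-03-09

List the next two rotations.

Every event lands on a Tuesday or Thursday (gaps cycle 2, 5, 2, 5, 2, 5).
So the schedule is: every Tuesday and Thursday.
Next Thursday: 2027-03-11.
The following Tuesday is 2027-03-16.

2027-03-11, 2027-03-16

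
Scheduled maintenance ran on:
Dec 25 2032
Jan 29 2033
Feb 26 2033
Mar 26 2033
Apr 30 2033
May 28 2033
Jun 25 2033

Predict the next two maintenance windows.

These are Saturdays with 35, 28, 28, 35, 28, 28-day gaps.
Each is the final Saturday of its month — Jan 29 2033 is past the 28th, so '4th Saturday' doesn't fit.
Last Saturday of July 2033: Jul 30 2033.
August 2033 ends with Saturday Aug 27 2033.

Jul 30 2033, Aug 27 2033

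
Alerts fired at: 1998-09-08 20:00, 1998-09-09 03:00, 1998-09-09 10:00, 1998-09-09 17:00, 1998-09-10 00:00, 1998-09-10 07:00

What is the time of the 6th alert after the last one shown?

Spacing: 7, 7, 7, 7, 7 h — constant 7 h.
1998-09-10 07:00 + 7 h = 1998-09-10 14:00.
1998-09-10 14:00 + 7 h = 1998-09-10 21:00.
1998-09-10 21:00 + 7 h = 1998-09-11 04:00.
1998-09-11 04:00 + 7 h = 1998-09-11 11:00.
1998-09-11 11:00 + 7 h = 1998-09-11 18:00.
1998-09-11 18:00 + 7 h = 1998-09-12 01:00.

1998-09-12 01:00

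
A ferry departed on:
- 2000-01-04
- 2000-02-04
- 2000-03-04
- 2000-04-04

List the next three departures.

The day-of-month is always 4 (31, 29, 31 days between events).
So this recurs on the 4th of each month.
May 2000: 2000-05-04.
Next: June 2000 → 2000-06-04.
Next: July 2000 → 2000-07-04.

2000-05-04, 2000-06-04, 2000-07-04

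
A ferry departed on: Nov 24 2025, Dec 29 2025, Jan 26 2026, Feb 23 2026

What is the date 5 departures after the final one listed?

Every date is a Monday; gaps 35, 28, 28 days.
Each is the last Monday of its month (at least one falls on the 29th or later, ruling out '4th Monday').
March 2026 ends with Monday Mar 30 2026.
April 2026 ends with Monday Apr 27 2026.
Last Monday of May 2026: May 25 2026.
June 2026 ends with Monday Jun 29 2026.
Last Monday of July 2026: Jul 27 2026.

Jul 27 2026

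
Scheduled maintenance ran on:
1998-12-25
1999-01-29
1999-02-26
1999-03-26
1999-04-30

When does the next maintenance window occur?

1999-05-28

These are Fridays with 35, 28, 28, 35-day gaps.
Each is the final Friday of its month — 1999-01-29 is past the 28th, so '4th Friday' doesn't fit.
Last Friday of May 1999: 1999-05-28.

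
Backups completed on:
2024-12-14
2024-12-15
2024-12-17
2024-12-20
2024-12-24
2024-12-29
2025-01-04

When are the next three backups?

The spacing grows by 1 each time: 1, 2, 3, 4, 5, 6 days.
Next gap: 7 days. 2025-01-04 + 7 days = 2025-01-11.
Next gap: 8 days. 2025-01-11 + 8 days = 2025-01-19.
Next gap: 9 days. 2025-01-19 + 9 days = 2025-01-28.

2025-01-11, 2025-01-19, 2025-01-28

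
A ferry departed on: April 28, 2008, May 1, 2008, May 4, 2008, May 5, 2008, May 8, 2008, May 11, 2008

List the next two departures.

The gap pattern 3, 3, 1, 3, 3 repeats every 3 events.
These are the Mondays, Thursdays and Sundays of each week.
Next Monday: May 12, 2008.
Next Thursday: May 15, 2008.

May 12, 2008; May 15, 2008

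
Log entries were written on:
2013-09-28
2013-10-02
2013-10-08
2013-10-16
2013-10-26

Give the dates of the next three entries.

2013-11-07, 2013-11-21, 2013-12-07

Intervals are 4, 6, 8, 10 days — an arithmetic progression with common difference 2.
Next gap: 12 days. 2013-10-26 + 12 days = 2013-11-07.
Next gap: 14 days. 2013-11-07 + 14 days = 2013-11-21.
Next gap: 16 days. 2013-11-21 + 16 days = 2013-12-07.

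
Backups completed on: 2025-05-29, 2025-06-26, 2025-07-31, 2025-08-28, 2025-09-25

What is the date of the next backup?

2025-10-30

These are Thursdays with 28, 35, 28, 28-day gaps.
Each is the final Thursday of its month — 2025-05-29 is past the 28th, so '4th Thursday' doesn't fit.
Last Thursday of October 2025: 2025-10-30.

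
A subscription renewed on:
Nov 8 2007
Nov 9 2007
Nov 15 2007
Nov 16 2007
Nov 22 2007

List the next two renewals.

The gap pattern 1, 6, 1, 6 repeats every 2 events.
These are the Thursdays and Fridays of each week.
Next Friday: Nov 23 2007.
Next Thursday: Nov 29 2007.

Nov 23 2007, Nov 29 2007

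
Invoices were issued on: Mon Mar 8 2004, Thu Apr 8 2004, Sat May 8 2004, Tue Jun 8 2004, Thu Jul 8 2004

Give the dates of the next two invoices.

The day-of-month is always 8 (31, 30, 31, 30 days between events).
So this recurs on the 8th of each month.
August 2004: Sun Aug 8 2004.
Next: September 2004 → Wed Sep 8 2004.

Sun Aug 8 2004, Wed Sep 8 2004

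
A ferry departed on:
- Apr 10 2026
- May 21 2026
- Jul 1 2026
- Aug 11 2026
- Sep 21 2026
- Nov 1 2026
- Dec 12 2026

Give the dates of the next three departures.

The spacing is 41, 41, 41, 41, 41, 41 days — always 41 days.
Dec 12 2026 + 41 days = Jan 22 2027.
Jan 22 2027 + 41 days = Mar 4 2027.
Mar 4 2027 + 41 days = Apr 14 2027.

Jan 22 2027, Mar 4 2027, Apr 14 2027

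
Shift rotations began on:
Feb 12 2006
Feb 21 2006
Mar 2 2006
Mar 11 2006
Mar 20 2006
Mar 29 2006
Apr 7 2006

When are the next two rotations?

Apr 16 2006, Apr 25 2006

Every event comes 9 days after the last (9, 9, 9, 9, 9, 9).
Apr 7 2006 + 9 days = Apr 16 2006.
Apr 16 2006 + 9 days = Apr 25 2006.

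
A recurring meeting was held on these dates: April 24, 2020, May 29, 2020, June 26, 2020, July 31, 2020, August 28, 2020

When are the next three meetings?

September 25, 2020; October 30, 2020; November 27, 2020

All Fridays; the gaps (35, 28, 35, 28) vary with month length.
This is the last Friday of each month.
Last Friday of September 2020: September 25, 2020.
Last Friday of October 2020: October 30, 2020.
Last Friday of November 2020: November 27, 2020.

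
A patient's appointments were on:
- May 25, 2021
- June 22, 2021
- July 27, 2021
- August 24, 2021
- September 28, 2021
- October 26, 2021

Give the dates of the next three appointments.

Gaps: 28, 35, 28, 35, 28 days — a mix of 28 and 35. Every date is a Tuesday.
Each is the 4th Tuesday of its month.
November 2021 — 4th Tuesday is November 23, 2021.
4th Tuesday of December 2021: December 28, 2021.
January 2022 — 4th Tuesday is January 25, 2022.

November 23, 2021; December 28, 2021; January 25, 2022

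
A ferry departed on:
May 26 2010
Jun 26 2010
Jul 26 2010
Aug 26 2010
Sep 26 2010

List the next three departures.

Each date is the 26th; the gaps (31, 30, 31, 31) track the month lengths.
The rule is the 26th of each month.
Next: October 2010 → Oct 26 2010.
November 2010: Nov 26 2010.
December 2010: Dec 26 2010.

Oct 26 2010, Nov 26 2010, Dec 26 2010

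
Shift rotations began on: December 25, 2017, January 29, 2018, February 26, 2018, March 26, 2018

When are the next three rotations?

Every date is a Monday; gaps 35, 28, 28 days.
Each is the last Monday of its month (at least one falls on the 29th or later, ruling out '4th Monday').
April 2018 ends with Monday April 30, 2018.
Last Monday of May 2018: May 28, 2018.
June 2018 ends with Monday June 25, 2018.

April 30, 2018; May 28, 2018; June 25, 2018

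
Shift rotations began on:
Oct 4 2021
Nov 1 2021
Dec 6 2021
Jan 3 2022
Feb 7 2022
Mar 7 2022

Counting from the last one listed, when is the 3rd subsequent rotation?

Jun 6 2022

All dates are Mondays, 28, 35, 28, 35, 28 days apart.
Specifically, the 1st Monday of each month.
April 2022 — 1st Monday is Apr 4 2022.
May 2022 — 1st Monday is May 2 2022.
June 2022 — 1st Monday is Jun 6 2022.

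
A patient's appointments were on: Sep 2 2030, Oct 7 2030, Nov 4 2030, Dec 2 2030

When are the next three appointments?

Gaps: 35, 28, 28 days — a mix of 28 and 35. Every date is a Monday.
Each is the 1st Monday of its month.
1st Monday of January 2031: Jan 6 2031.
1st Monday of February 2031: Feb 3 2031.
March 2031 — 1st Monday is Mar 3 2031.

Jan 6 2031, Feb 3 2031, Mar 3 2031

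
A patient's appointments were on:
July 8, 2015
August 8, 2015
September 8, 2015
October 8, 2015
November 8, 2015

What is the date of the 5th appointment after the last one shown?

April 8, 2016

Gaps: 31, 31, 30, 31 days — not constant. Every event is on the 8th of the month.
Pattern: the 8th of each month.
Next: December 2015 → December 8, 2015.
January 2016: January 8, 2016.
February 2016: February 8, 2016.
Next: March 2016 → March 8, 2016.
April 2016: April 8, 2016.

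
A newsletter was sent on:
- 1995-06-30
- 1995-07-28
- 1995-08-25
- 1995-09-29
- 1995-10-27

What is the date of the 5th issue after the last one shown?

All Fridays; the gaps (28, 28, 35, 28) vary with month length.
This is the last Friday of each month.
November 1995 ends with Friday 1995-11-24.
December 1995 ends with Friday 1995-12-29.
Last Friday of January 1996: 1996-01-26.
Last Friday of February 1996: 1996-02-23.
Last Friday of March 1996: 1996-03-29.

1996-03-29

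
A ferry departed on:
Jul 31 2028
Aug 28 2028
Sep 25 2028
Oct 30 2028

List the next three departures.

Every date is a Monday; gaps 28, 28, 35 days.
Each is the last Monday of its month (at least one falls on the 29th or later, ruling out '4th Monday').
November 2028 ends with Monday Nov 27 2028.
December 2028 ends with Monday Dec 25 2028.
Last Monday of January 2029: Jan 29 2029.

Nov 27 2028, Dec 25 2028, Jan 29 2029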